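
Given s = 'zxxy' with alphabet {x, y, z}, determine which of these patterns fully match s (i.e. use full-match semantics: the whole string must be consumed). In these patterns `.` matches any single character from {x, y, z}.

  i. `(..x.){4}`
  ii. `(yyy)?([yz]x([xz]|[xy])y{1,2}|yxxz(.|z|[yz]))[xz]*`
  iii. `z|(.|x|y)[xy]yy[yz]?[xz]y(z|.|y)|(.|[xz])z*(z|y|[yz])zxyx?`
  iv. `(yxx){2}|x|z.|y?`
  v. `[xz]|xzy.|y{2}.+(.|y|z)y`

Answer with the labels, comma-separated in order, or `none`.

ii

i → no match
ii → match
iii → no match
iv → no match
v → no match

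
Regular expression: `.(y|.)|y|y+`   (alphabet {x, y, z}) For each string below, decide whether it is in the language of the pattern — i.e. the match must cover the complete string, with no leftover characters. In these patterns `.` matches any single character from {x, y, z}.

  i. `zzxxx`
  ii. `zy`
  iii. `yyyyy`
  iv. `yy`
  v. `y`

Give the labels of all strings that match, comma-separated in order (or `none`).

ii, iii, iv, v

i → no match
ii → match
iii → match
iv → match
v → match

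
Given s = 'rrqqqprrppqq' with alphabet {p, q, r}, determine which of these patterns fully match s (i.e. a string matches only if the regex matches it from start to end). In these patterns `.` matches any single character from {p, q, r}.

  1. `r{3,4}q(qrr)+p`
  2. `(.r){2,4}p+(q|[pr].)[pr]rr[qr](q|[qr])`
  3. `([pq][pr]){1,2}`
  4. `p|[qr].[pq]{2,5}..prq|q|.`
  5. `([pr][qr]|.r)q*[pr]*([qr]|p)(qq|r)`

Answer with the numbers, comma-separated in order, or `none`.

5

1 → no match — must end with 'qrrp'
2 → no match
3 → no match
4 → no match
5 → match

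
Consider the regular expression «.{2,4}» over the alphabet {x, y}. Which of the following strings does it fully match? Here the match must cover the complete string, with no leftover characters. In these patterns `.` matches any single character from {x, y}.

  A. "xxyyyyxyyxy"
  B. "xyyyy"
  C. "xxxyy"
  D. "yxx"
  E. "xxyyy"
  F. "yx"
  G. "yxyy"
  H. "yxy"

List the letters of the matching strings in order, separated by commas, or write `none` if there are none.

D, F, G, H

A → no match
B → no match
C → no match
D → match
E → no match
F → match
G → match
H → match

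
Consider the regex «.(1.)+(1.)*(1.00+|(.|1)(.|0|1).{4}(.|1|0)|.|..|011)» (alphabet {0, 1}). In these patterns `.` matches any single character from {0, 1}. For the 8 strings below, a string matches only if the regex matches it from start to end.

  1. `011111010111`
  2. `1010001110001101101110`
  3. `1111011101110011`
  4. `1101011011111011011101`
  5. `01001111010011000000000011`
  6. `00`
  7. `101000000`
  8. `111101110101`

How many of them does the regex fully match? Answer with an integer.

1 → match
2 → no match
3 → match
4 → no match
5 → no match
6 → no match
7 → no match
8 → match
Total matched: 3

3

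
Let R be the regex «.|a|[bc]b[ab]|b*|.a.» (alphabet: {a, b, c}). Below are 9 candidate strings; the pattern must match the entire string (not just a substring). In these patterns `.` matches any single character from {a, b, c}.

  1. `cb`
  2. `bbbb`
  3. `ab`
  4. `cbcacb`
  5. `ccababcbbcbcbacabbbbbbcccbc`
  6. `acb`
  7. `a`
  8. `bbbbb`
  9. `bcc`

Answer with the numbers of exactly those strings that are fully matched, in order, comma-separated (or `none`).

1 → no match
2 → match
3 → no match
4 → no match
5 → no match
6 → no match
7 → match
8 → match
9 → no match

2, 7, 8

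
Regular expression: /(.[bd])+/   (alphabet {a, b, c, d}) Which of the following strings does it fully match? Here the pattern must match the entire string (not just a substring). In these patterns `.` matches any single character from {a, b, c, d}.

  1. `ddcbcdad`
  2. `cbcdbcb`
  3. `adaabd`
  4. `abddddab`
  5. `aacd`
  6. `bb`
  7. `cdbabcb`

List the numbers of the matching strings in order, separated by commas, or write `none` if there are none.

1 → match
2 → no match
3 → no match
4 → match
5 → no match
6 → match
7 → no match

1, 4, 6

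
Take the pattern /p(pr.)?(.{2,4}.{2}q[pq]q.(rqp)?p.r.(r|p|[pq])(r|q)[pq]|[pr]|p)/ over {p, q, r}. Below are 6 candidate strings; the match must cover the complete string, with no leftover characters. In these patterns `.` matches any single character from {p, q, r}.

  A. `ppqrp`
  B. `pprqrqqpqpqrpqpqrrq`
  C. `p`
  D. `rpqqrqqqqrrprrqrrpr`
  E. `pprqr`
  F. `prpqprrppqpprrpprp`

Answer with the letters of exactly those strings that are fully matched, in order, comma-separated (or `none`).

E

A → no match
B → no match
C → no match
D → no match — must start with `p`
E → match
F → no match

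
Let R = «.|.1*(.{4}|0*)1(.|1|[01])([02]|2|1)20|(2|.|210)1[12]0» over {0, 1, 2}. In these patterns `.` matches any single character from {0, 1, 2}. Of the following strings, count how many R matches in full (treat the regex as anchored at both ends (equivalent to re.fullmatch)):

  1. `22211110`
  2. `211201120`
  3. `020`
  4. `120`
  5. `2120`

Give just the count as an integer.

1. `22211110` → no match
2. `211201120` → no match
3. `020` → no match
4. `120` → no match
5. `2120` → match
Total matched: 1

1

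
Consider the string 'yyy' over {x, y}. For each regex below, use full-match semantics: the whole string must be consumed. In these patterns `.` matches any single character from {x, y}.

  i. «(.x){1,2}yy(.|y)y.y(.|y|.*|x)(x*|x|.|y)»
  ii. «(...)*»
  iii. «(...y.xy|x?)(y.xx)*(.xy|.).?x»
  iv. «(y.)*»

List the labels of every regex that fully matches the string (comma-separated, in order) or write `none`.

ii

i → no match
ii → match
iii → no match — must end with 'x'
iv → no match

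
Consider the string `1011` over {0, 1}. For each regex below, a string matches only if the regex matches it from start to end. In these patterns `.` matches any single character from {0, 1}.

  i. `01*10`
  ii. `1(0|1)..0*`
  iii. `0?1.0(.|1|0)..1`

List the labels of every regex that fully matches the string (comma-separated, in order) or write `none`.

ii

i → no match — must start with `0`
ii → match
iii → no match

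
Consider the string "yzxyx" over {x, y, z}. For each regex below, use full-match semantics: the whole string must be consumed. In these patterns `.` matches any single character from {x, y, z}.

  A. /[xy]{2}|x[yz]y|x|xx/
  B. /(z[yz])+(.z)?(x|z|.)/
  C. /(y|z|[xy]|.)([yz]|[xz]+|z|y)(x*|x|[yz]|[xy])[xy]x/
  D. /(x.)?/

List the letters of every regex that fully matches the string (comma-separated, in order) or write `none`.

A → no match
B → no match — must start with "z"
C → match
D → no match

C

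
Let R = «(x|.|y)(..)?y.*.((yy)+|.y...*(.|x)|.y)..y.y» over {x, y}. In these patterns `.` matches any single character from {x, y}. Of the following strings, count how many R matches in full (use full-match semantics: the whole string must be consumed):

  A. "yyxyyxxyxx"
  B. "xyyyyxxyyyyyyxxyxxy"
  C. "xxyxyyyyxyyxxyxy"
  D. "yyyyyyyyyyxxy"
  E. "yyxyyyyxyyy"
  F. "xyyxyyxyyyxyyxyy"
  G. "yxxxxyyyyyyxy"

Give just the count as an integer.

A → no match — must end with "y"
B → no match
C → no match
D → no match
E → match
F → no match
G → no match
Total matched: 1

1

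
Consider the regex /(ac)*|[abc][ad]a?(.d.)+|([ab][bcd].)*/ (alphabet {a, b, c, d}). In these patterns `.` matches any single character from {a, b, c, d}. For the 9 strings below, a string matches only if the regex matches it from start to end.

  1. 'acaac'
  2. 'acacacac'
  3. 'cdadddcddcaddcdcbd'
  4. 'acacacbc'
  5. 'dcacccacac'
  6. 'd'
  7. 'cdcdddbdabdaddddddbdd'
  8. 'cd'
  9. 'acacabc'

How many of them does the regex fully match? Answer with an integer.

1

1 → no match
2 → match
3 → no match
4 → no match
5 → no match
6 → no match
7 → no match
8 → no match
9 → no match
Total matched: 1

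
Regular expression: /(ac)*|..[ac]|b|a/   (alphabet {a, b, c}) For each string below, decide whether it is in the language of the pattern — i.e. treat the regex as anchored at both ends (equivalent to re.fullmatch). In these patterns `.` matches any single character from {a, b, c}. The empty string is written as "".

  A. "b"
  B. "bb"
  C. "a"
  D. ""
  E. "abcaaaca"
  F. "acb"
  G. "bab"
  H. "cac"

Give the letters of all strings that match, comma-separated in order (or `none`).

A. "b" → match
B. "bb" → no match
C. "a" → match
D. "" → match
E. "abcaaaca" → no match
F. "acb" → no match
G. "bab" → no match
H. "cac" → match

A, C, D, H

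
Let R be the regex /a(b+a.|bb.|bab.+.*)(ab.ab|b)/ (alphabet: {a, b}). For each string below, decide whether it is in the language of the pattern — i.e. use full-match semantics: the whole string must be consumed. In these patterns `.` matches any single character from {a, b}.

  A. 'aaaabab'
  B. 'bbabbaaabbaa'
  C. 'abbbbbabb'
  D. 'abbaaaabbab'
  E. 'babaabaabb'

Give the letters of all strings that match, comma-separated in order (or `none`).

C

A. 'aaaabab' → no match
B. 'bbabbaaabbaa' → no match — must start with 'a'
C. 'abbbbbabb' → match
D. 'abbaaaabbab' → no match
E. 'babaabaabb' → no match — must start with 'a'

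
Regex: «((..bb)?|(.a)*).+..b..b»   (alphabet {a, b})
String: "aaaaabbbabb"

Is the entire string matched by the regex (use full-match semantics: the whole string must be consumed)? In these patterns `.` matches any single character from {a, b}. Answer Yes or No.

Yes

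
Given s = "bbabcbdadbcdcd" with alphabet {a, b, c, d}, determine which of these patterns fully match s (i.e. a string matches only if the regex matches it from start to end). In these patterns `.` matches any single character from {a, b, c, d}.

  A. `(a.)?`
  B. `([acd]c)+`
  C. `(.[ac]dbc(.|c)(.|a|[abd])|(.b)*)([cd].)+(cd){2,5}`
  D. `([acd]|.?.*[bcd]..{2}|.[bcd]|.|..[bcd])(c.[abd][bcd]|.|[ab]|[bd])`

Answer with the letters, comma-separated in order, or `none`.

A → no match
B → no match — must end with "c"
C → match
D → match

C, D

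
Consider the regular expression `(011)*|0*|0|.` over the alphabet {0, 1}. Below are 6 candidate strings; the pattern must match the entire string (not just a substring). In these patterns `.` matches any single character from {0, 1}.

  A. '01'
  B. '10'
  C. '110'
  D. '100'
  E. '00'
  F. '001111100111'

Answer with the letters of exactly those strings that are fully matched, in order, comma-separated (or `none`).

A → no match
B → no match
C → no match
D → no match
E → match
F → no match

E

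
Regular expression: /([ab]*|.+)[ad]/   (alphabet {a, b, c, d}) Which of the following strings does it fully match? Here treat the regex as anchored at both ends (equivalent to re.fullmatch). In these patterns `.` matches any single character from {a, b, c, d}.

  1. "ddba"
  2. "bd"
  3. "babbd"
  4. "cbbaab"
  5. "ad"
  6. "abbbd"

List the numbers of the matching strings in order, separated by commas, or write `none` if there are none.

1, 2, 3, 5, 6

1 → match
2 → match
3 → match
4 → no match
5 → match
6 → match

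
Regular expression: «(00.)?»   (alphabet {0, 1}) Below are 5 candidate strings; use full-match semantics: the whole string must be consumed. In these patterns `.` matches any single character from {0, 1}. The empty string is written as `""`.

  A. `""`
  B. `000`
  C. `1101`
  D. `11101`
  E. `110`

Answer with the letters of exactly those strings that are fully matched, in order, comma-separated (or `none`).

A, B

A. `""` → match
B. `000` → match
C. `1101` → no match
D. `11101` → no match
E. `110` → no match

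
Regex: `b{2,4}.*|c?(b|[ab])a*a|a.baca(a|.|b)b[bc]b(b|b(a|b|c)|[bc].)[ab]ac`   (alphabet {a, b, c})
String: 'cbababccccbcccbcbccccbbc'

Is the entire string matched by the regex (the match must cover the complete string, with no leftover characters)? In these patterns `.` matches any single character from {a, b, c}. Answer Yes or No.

No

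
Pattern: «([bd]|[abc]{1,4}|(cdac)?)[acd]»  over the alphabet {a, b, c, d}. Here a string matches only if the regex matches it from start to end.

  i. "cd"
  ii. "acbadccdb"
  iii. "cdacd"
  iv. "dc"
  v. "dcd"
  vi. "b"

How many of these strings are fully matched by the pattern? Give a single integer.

3

i → match
ii → no match
iii → match
iv → match
v → no match
vi → no match
Total matched: 3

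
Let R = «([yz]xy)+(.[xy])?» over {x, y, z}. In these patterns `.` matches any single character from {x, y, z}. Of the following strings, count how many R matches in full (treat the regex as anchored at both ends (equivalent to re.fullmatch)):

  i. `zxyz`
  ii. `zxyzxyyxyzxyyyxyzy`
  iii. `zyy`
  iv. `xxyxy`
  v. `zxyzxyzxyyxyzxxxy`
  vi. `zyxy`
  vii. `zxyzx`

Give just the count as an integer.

1

i → no match
ii → no match
iii → no match
iv → no match
v → no match
vi → no match
vii → match
Total matched: 1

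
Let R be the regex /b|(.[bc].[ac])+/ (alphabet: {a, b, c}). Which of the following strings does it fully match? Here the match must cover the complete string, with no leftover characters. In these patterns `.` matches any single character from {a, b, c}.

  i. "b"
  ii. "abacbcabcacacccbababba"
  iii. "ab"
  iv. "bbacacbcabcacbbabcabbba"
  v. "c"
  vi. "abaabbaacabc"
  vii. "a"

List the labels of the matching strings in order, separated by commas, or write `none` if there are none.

i. "b" → match
ii → no match
iii. "ab" → no match
iv → no match
v. "c" → no match
vi. "abaabbaacabc" → no match
vii. "a" → no match

i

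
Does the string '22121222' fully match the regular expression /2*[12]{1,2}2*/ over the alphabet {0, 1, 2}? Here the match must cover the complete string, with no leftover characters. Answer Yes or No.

No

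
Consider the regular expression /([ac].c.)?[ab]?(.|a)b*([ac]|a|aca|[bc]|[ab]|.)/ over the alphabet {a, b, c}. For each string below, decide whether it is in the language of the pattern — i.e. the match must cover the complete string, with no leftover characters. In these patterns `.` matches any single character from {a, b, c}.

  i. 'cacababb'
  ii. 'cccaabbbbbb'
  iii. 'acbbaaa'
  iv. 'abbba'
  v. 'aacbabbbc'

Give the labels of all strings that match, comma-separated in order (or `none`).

i, ii, iv, v

i → match
ii → match
iii → no match
iv → match
v → match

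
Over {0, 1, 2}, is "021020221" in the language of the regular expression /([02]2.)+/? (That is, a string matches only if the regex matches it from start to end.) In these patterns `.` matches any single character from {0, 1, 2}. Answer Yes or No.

Yes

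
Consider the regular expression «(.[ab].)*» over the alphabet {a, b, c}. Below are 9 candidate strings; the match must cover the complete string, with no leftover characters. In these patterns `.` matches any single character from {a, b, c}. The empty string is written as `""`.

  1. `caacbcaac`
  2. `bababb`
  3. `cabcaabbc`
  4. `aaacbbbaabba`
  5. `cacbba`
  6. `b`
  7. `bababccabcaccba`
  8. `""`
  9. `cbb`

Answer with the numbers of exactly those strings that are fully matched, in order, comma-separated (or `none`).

1, 2, 3, 4, 5, 7, 8, 9

1 → match
2 → match
3 → match
4 → match
5 → match
6 → no match
7 → match
8 → match
9 → match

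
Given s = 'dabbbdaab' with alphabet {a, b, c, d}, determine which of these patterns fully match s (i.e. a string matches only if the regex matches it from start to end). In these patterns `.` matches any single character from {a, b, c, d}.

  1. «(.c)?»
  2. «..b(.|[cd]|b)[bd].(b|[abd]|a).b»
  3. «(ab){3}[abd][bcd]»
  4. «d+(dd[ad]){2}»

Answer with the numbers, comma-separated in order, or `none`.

1 → no match
2 → match
3 → no match — must start with 'ab'
4 → no match

2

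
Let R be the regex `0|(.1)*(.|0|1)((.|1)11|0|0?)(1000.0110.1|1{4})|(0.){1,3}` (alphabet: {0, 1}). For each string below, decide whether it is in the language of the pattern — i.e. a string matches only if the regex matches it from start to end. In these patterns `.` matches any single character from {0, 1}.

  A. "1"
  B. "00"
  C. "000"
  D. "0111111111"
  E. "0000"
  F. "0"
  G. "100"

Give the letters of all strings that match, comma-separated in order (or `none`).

B, D, E, F

A. "1" → no match
B. "00" → match
C. "000" → no match
D. "0111111111" → match
E. "0000" → match
F. "0" → match
G. "100" → no match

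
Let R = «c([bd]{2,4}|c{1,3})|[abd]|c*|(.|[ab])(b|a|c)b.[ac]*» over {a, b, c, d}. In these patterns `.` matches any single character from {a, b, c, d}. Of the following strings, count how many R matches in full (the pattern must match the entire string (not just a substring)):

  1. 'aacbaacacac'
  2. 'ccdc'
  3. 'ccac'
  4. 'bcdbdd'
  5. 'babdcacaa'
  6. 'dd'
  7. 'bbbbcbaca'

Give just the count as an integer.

1 → no match
2 → no match
3 → no match
4 → no match
5 → match
6 → no match
7 → no match
Total matched: 1

1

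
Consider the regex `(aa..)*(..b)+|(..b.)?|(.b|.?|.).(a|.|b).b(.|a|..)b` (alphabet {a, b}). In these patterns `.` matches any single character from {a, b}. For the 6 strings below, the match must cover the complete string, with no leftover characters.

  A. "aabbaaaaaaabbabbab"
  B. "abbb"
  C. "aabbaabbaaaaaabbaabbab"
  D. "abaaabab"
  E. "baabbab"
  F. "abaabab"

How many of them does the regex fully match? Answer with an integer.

A → match
B → match
C → match
D → match
E → match
F → match
Total matched: 6

6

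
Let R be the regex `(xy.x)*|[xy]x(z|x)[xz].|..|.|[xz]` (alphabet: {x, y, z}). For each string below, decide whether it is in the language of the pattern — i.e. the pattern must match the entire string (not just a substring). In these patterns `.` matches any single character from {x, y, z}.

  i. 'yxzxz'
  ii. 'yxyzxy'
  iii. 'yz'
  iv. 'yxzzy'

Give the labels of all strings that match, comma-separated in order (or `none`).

i → match
ii → no match
iii → match
iv → match

i, iii, iv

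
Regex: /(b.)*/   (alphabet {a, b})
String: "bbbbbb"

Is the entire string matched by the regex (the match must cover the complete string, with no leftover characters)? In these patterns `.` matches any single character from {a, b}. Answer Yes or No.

Yes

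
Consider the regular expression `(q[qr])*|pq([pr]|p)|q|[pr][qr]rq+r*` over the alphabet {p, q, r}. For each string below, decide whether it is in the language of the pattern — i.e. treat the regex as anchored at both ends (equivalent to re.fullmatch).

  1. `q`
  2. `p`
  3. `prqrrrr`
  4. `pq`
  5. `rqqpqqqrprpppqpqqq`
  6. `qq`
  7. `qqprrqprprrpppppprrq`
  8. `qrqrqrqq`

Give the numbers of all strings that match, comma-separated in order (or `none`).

1, 6, 8

1. `q` → match
2. `p` → no match
3. `prqrrrr` → no match
4. `pq` → no match
5 → no match
6. `qq` → match
7 → no match
8. `qrqrqrqq` → match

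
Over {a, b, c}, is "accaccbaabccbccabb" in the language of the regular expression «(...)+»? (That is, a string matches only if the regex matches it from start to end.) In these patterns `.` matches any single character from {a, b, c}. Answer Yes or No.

Yes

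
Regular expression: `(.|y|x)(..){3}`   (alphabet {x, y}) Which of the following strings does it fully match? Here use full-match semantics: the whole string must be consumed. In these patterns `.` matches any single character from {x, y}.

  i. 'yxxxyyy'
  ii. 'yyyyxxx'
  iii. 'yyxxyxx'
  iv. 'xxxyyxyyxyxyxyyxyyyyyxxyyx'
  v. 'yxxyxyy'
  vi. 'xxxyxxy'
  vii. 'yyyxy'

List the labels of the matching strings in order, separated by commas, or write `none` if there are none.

i → match
ii → match
iii → match
iv → no match
v → match
vi → match
vii → no match

i, ii, iii, v, vi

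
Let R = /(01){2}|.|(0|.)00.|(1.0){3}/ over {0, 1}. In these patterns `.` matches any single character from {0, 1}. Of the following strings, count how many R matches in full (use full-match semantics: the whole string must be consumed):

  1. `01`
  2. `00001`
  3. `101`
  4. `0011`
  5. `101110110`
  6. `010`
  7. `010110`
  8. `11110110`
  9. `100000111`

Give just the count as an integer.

0

1 → no match
2 → no match
3 → no match
4 → no match
5 → no match
6 → no match
7 → no match
8 → no match
9 → no match
Total matched: 0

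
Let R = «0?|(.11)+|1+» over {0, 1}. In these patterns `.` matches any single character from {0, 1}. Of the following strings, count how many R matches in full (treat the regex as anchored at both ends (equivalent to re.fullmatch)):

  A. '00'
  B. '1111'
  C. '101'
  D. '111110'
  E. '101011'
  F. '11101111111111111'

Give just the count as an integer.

A. '00' → no match
B. '1111' → match
C. '101' → no match
D. '111110' → no match
E. '101011' → no match
F → no match
Total matched: 1

1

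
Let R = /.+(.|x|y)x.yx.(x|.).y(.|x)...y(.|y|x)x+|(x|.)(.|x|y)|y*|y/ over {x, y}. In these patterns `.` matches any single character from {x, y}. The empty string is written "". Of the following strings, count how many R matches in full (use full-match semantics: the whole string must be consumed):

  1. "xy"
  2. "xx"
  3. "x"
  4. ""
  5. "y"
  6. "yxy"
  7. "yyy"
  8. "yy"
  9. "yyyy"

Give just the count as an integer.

7

1. "xy" → match
2. "xx" → match
3. "x" → no match
4. "" → match
5. "y" → match
6. "yxy" → no match
7. "yyy" → match
8. "yy" → match
9. "yyyy" → match
Total matched: 7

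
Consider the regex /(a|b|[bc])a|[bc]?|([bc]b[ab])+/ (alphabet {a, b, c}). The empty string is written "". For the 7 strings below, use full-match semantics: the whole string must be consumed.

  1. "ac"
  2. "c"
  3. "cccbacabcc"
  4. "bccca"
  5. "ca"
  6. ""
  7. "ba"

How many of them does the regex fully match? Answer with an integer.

4

1 → no match
2 → match
3 → no match
4 → no match
5 → match
6 → match
7 → match
Total matched: 4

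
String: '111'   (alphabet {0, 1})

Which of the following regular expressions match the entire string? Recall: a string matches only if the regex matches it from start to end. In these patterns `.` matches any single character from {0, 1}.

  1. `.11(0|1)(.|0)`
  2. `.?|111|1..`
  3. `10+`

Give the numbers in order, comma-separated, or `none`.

1 → no match
2 → match
3 → no match — must start with '10'

2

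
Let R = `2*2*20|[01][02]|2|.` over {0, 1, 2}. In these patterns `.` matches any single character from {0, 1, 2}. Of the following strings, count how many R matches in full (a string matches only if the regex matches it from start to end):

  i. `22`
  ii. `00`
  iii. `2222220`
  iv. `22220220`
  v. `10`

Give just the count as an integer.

3

i → no match
ii → match
iii → match
iv → no match
v → match
Total matched: 3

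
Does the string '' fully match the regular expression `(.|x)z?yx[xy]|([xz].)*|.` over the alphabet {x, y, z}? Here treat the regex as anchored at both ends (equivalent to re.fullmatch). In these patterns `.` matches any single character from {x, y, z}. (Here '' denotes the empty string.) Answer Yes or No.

Yes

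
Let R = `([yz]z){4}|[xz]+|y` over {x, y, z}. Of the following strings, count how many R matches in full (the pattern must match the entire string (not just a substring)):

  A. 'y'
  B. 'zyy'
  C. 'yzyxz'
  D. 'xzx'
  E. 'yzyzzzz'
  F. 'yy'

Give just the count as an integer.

A → match
B → no match
C → no match
D → match
E → no match
F → no match
Total matched: 2

2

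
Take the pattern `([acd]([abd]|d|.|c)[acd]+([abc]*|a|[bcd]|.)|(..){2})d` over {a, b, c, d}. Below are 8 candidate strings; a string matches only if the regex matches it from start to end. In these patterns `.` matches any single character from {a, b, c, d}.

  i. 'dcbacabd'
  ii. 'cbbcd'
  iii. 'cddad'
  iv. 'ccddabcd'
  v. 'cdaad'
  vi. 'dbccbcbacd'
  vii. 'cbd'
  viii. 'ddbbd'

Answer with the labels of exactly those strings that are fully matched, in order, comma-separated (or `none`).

i → no match
ii → match
iii → match
iv → match
v → match
vi → match
vii → no match
viii → match

ii, iii, iv, v, vi, viii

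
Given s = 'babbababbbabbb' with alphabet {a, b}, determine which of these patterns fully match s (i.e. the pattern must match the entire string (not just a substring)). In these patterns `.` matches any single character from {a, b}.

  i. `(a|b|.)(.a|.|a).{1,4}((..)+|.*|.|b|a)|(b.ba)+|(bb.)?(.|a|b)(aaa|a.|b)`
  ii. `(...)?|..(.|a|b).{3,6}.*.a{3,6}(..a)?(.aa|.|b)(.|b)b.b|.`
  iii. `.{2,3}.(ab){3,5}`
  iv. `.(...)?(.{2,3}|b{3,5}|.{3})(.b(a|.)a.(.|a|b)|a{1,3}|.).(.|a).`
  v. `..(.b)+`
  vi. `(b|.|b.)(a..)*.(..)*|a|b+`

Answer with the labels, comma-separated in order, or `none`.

i, v, vi

i → match
ii → no match
iii → no match — must end with 'ab'
iv → no match
v → match
vi → match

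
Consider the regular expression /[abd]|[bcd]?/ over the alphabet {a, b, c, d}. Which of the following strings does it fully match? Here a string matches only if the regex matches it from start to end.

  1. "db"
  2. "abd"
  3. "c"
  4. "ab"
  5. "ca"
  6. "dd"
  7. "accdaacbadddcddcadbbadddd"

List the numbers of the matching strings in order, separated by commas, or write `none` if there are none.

1 → no match
2 → no match
3 → match
4 → no match
5 → no match
6 → no match
7 → no match

3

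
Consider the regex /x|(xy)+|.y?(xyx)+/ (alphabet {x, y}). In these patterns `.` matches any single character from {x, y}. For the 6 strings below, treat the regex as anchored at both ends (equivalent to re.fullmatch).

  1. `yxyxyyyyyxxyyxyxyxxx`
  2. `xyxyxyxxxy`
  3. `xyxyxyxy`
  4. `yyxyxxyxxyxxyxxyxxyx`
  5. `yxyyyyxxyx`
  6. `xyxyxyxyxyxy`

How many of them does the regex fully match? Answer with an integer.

1 → no match
2. `xyxyxyxxxy` → no match
3. `xyxyxyxy` → match
4 → match
5. `yxyyyyxxyx` → no match
6. `xyxyxyxyxyxy` → match
Total matched: 3

3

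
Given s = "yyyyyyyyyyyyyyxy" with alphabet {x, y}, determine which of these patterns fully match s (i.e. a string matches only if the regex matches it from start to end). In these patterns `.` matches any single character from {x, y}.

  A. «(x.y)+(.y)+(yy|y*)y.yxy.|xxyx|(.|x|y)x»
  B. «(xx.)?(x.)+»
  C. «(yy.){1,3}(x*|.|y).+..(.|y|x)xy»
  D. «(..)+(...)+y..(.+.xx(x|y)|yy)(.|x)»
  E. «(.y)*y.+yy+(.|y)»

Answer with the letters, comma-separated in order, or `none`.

C

A → no match
B → no match
C → match
D → no match
E → no match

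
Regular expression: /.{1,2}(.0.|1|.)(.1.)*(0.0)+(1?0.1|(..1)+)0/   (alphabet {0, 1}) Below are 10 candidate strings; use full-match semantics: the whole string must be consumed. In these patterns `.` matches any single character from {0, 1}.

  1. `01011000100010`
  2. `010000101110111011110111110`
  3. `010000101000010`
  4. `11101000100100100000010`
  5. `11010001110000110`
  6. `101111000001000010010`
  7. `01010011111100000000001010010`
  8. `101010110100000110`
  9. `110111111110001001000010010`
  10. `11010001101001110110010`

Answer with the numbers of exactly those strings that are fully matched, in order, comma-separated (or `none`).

1 → no match
2 → match
3 → no match
4 → no match
5 → no match
6 → no match
7 → no match
8 → match
9 → no match
10 → no match

2, 8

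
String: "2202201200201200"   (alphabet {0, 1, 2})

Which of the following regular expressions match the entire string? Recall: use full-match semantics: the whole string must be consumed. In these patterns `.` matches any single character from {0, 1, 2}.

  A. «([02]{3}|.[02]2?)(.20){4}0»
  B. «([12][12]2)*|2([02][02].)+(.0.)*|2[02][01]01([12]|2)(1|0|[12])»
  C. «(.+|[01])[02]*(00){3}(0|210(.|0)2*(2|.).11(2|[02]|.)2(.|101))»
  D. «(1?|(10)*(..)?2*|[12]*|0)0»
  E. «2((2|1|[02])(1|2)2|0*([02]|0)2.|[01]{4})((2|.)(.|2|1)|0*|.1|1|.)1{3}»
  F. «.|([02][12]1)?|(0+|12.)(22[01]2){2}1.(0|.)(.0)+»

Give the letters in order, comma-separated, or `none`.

A → match
B → match
C → no match
D → no match
E → no match — must end with "1"
F → no match

A, B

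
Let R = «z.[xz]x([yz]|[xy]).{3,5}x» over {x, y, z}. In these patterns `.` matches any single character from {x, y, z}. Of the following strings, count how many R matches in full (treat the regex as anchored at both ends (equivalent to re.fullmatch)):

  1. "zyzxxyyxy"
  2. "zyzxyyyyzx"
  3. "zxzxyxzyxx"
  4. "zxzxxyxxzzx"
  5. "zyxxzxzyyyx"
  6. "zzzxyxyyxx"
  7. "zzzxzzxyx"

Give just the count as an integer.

1 → no match — must end with "x"
2 → match
3 → match
4 → match
5 → match
6 → match
7 → match
Total matched: 6

6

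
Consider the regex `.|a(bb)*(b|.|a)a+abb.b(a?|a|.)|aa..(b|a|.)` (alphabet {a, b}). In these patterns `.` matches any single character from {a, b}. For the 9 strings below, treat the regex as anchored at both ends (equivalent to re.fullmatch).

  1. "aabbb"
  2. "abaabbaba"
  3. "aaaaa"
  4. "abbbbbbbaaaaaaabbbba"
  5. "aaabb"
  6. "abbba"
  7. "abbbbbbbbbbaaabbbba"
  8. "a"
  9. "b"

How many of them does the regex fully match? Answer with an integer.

8

1 → match
2 → match
3 → match
4 → match
5 → match
6 → no match
7 → match
8 → match
9 → match
Total matched: 8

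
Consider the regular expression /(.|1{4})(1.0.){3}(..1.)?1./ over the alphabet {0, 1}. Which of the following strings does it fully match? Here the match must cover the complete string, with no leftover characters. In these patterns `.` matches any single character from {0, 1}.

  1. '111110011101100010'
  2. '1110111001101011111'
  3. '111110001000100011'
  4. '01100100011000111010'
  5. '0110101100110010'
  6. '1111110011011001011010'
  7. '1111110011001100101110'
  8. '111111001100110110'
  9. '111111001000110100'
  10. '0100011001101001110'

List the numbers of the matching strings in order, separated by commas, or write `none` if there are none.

1, 2, 3, 6, 7, 8, 10

1 → match
2 → match
3 → match
4 → no match
5 → no match
6 → match
7 → match
8 → match
9 → no match
10 → match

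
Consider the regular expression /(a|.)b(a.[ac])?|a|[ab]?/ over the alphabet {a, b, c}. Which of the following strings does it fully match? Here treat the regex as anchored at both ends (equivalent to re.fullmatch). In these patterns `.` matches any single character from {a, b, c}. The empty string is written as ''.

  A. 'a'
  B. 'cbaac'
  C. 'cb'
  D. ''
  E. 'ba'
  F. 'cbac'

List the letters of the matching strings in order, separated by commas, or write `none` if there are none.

A, B, C, D

A. 'a' → match
B. 'cbaac' → match
C. 'cb' → match
D. '' → match
E. 'ba' → no match
F. 'cbac' → no match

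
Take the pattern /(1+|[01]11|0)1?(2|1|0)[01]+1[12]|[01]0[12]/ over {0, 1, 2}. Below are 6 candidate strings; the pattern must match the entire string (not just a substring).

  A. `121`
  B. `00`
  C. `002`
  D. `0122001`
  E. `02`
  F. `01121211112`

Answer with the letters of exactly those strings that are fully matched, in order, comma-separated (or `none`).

A → no match
B → no match
C → match
D → no match
E → no match
F → no match

C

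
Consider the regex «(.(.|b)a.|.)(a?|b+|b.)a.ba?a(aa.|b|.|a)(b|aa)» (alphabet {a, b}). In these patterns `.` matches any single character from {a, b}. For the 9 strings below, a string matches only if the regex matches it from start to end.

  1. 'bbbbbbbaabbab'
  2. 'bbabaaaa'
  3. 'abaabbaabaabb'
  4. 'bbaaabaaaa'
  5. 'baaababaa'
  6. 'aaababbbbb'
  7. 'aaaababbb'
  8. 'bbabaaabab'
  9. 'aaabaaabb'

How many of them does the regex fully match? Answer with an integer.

1 → no match
2 → no match
3 → match
4 → match
5 → match
6 → no match
7 → no match
8 → no match
9 → match
Total matched: 4

4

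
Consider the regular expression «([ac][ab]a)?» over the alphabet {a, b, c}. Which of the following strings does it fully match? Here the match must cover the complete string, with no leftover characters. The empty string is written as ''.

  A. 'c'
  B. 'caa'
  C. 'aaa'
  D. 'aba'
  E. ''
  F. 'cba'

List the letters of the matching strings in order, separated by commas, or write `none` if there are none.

B, C, D, E, F

A. 'c' → no match
B. 'caa' → match
C. 'aaa' → match
D. 'aba' → match
E. '' → match
F. 'cba' → match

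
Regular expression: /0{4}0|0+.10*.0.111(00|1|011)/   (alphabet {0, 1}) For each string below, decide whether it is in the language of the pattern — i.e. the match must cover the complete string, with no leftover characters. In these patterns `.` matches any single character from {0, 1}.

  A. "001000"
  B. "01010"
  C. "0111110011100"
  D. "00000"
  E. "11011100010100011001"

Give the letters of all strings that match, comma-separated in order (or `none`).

D

A → no match
B → no match
C → no match
D → match
E → no match — must start with "0"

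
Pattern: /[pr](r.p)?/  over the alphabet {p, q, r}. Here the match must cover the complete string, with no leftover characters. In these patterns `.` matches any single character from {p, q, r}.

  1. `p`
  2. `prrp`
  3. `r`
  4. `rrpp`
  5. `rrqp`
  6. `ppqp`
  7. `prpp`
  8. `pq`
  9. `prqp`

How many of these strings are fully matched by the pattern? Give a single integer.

7

1 → match
2 → match
3 → match
4 → match
5 → match
6 → no match
7 → match
8 → no match
9 → match
Total matched: 7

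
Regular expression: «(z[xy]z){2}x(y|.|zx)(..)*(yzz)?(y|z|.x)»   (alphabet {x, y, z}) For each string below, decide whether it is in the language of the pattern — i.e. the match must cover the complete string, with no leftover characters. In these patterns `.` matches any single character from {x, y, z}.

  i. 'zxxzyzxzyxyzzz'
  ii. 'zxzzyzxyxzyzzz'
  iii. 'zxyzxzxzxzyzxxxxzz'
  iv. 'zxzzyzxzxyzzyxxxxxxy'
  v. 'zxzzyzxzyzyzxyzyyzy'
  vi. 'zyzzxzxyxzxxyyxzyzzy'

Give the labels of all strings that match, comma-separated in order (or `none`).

ii, iv, v, vi

i → no match
ii → match
iii → no match
iv → match
v → match
vi → match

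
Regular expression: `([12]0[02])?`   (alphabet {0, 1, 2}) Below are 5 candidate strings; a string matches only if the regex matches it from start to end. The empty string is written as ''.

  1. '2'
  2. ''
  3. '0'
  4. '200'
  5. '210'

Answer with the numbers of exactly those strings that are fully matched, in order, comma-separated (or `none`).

2, 4

1 → no match
2 → match
3 → no match
4 → match
5 → no match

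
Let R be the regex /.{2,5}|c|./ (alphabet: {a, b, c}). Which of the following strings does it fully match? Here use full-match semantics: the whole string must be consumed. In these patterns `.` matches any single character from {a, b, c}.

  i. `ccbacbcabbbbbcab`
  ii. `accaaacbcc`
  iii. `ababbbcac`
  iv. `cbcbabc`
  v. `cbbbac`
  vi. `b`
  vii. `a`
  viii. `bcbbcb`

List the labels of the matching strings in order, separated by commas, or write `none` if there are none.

vi, vii

i → no match
ii. `accaaacbcc` → no match
iii. `ababbbcac` → no match
iv. `cbcbabc` → no match
v. `cbbbac` → no match
vi. `b` → match
vii. `a` → match
viii. `bcbbcb` → no match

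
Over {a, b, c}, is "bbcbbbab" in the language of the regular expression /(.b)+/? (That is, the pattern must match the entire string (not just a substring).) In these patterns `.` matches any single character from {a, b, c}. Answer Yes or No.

Yes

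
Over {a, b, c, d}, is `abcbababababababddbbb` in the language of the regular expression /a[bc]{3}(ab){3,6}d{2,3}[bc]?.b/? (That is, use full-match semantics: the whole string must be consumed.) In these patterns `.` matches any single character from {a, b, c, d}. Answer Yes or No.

Yes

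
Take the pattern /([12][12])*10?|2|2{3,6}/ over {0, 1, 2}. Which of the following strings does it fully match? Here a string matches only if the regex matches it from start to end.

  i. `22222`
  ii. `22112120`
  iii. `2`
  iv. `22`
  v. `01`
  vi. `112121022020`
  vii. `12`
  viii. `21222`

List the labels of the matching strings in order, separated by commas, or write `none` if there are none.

i → match
ii → no match
iii → match
iv → no match
v → no match
vi → no match
vii → no match
viii → no match

i, iii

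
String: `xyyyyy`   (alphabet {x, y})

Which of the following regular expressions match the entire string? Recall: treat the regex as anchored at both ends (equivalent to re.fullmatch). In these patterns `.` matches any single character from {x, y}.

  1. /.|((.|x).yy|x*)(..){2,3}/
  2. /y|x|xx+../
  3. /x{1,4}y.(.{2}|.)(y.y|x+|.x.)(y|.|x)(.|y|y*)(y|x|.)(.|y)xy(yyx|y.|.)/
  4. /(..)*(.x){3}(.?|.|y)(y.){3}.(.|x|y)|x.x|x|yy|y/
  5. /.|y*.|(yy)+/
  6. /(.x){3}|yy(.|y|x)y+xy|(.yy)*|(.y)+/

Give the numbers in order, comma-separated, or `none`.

1, 6

1 → match
2 → no match
3 → no match
4 → no match
5 → no match
6 → match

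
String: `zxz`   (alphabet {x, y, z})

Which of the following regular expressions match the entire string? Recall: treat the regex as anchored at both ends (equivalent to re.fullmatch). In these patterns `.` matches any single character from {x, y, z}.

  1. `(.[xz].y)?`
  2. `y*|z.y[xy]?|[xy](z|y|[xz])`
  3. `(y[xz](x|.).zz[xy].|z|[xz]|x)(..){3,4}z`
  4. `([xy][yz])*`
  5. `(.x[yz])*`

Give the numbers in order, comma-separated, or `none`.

5

1 → no match
2 → no match
3 → no match
4 → no match
5 → match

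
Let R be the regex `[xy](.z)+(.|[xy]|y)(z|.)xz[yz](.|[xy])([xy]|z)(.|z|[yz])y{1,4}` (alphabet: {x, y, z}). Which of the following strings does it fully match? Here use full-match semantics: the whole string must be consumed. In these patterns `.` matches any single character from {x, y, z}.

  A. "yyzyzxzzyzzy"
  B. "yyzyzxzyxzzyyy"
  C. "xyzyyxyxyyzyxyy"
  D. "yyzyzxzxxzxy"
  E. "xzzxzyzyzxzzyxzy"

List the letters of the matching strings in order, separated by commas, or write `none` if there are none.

A, B, E

A. "yyzyzxzzyzzy" → match
B → match
C → no match
D. "yyzyzxzxxzxy" → no match
E → match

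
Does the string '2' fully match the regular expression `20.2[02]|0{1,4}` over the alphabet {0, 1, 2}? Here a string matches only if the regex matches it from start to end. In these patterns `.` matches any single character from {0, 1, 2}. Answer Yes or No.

No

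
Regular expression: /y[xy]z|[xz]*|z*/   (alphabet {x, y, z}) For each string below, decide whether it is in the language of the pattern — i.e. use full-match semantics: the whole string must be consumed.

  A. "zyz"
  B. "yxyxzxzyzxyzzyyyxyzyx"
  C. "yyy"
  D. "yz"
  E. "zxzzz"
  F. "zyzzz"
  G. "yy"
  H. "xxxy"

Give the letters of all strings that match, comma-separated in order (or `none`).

A. "zyz" → no match
B → no match
C. "yyy" → no match
D. "yz" → no match
E. "zxzzz" → match
F. "zyzzz" → no match
G. "yy" → no match
H. "xxxy" → no match

E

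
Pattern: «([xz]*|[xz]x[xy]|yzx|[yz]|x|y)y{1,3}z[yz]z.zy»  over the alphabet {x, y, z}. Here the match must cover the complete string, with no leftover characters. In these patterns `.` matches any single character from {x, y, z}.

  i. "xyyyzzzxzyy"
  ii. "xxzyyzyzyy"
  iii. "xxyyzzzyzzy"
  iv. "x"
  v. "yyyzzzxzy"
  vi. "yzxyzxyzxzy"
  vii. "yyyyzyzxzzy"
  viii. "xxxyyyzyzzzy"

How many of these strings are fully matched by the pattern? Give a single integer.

2

i → no match — must end with "zy"
ii → no match — must end with "zy"
iii → no match
iv → no match — must end with "zy"
v → match
vi → no match
vii → no match
viii → match
Total matched: 2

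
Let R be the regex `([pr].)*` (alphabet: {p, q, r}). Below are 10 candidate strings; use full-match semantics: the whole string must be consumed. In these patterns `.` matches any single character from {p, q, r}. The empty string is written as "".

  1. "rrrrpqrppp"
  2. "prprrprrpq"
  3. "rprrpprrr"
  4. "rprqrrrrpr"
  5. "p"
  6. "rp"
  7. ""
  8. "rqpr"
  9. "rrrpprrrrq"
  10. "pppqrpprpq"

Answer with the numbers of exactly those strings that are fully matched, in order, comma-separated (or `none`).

1, 2, 4, 6, 7, 8, 9, 10

1 → match
2 → match
3 → no match
4 → match
5 → no match
6 → match
7 → match
8 → match
9 → match
10 → match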